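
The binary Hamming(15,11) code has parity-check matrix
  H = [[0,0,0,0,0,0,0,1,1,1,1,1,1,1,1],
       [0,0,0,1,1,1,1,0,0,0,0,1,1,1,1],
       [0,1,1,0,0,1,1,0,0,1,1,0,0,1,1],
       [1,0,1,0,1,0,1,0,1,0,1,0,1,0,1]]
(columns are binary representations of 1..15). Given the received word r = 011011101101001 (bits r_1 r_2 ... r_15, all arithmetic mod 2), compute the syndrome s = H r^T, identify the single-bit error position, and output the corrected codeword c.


s = (0, 1, 0, 1)^T, error position = 5, corrected codeword c = 011001101101001

Compute s = H r^T mod 2 one row at a time:
  s_1 = 0 + 1 + 1 + 0 + 1 + 0 + 0 + 1 = 4 ≡ 0 (mod 2).
  s_2 = 0 + 1 + 1 + 1 + 1 + 0 + 0 + 1 = 5 ≡ 1 (mod 2).
  s_3 = 1 + 1 + 1 + 1 + 1 + 0 + 0 + 1 = 6 ≡ 0 (mod 2).
  s_4 = 0 + 1 + 1 + 1 + 1 + 0 + 0 + 1 = 5 ≡ 1 (mod 2).
s = (0, 1, 0, 1)^T — this equals column 5 of H (binary 0101), so error is at position 5.
Correct: flip bit 5 of r = 011011101101001 to get c = 011001101101001.


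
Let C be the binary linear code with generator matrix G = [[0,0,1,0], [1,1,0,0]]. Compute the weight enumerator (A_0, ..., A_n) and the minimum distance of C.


Weight distribution: A_0 = 1, A_1 = 1, A_2 = 1, A_3 = 1. Minimum distance d = 1.

Enumerate all 2^2 = 4 messages m ∈ F_2^2.
For each, compute codeword c = mG in F_2^4, then tally its weight.
  m = 00 → c = 0000, weight = 0.
  m = 10 → c = 0010, weight = 1.
  m = 01 → c = 1100, weight = 2.
  m = 11 → c = 1110, weight = 3.
Tally weights:
  weight 0: 1 codewords.
  weight 1: 1 codewords.
  weight 2: 1 codewords.
  weight 3: 1 codewords.
Minimum distance d = smallest w > 0 with A_w > 0 = 1.
Sanity: Σ A_w = 4 = 2^2 = 4 ✓.


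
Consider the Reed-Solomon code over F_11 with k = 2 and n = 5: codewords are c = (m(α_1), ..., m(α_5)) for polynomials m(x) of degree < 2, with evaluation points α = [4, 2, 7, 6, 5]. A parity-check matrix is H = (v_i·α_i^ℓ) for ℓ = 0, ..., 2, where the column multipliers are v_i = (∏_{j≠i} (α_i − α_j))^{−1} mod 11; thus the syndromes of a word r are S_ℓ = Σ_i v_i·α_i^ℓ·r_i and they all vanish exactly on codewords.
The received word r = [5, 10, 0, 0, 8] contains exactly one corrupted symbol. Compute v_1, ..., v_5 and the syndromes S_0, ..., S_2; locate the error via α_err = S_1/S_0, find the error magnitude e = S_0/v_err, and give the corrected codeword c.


S = (1, 7, 5), error at position 3, error magnitude e = 8, c = [5, 10, 3, 0, 8].

Step 1: column multipliers v_i = (∏_{j≠i}(α_i − α_j))^{−1} mod 11.
  i = 1 (α = 4): (4−2)(4−7)(4−6)(4−5) = 2·(−3)·(−2)·(−1) = −12 ≡ 10, so v_1 = 10^{−1} = 10 (mod 11).
  i = 2 (α = 2): (2−4)(2−7)(2−6)(2−5) = (−2)·(−5)·(−4)·(−3) = 120 ≡ 10, so v_2 = 10^{−1} = 10 (mod 11).
  i = 3 (α = 7): (7−4)(7−2)(7−6)(7−5) = 3·5·1·2 = 30 ≡ 8, so v_3 = 8^{−1} = 7 (mod 11).
  i = 4 (α = 6): (6−4)(6−2)(6−7)(6−5) = 2·4·(−1)·1 = −8 ≡ 3, so v_4 = 3^{−1} = 4 (mod 11).
  i = 5 (α = 5): (5−4)(5−2)(5−7)(5−6) = 1·3·(−2)·(−1) = 6 ≡ 6, so v_5 = 6^{−1} = 2 (mod 11).
  v = [10, 10, 7, 4, 2].
Step 2: syndromes of r = [5, 10, 0, 0, 8] (all sums mod 11).
  S_0 = Σ v_i r_i = 10·5 + 10·10 + 7·0 + 4·0 + 2·8 = 166 ≡ 1.
  S_1 = Σ v_i α_i r_i = 10·4·5 + 10·2·10 + 7·7·0 + 4·6·0 + 2·5·8 = 480 ≡ 7.
  α_i^2 mod 11 = [5, 4, 5, 3, 3].
  S_2 = Σ v_i α_i^2 r_i = 10·5·5 + 10·4·10 + 7·5·0 + 4·3·0 + 2·3·8 = 698 ≡ 5.
  S = (1, 7, 5) ≠ 0, so r is not a codeword (an error is present).
Step 3: locate the error. For a single error e at position i, S_ℓ = v_i·e·α_i^ℓ, so α_err = S_1/S_0.
  S_0^{−1} = 1^{−1} = 1 (mod 11), so α_err = 7·1 = 7 ≡ 7 = α_3. Error position i = 3.
  Consistency check: S_2/S_1 = 5·8 = 40 ≡ 7 = α_err ✓ (single-error assumption holds).
Step 4: error magnitude e = S_0/v_3 = S_0·∏_{j≠3}(α_3 − α_j) = 1·8 = 8 ≡ 8 (mod 11).
Step 5: correct position 3: c_3 = r_3 − e = 0 − 8 ≡ 3 (mod 11). Hence c = [5, 10, 3, 0, 8].
  Check: interpolating c through the α_i gives m(x) = 4 + 3·x (degree < 2) with m(α_i) = c_i for every i, so c is indeed a codeword.


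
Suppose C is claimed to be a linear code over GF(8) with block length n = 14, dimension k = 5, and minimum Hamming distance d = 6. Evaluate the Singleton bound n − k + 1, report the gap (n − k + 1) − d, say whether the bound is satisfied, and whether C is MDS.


Singleton RHS = n − k + 1 = 10, slack = 4, bound satisfied, not MDS.

Singleton bound: d ≤ n − k + 1.
Here n = 14, k = 5, so n − k + 1 = 10.
Given d = 6, check d ≤ 10: YES.
Slack = (n − k + 1) − d = 4.
The code is NOT MDS (slack = 4 > 0).
Description: the claimed parameters are [14, 5, 6]_8; such a code would be non-MDS.


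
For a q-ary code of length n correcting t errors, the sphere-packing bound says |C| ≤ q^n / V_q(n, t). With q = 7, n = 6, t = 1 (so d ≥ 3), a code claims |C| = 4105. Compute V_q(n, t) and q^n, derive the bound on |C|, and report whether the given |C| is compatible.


V_q(n, t) = 37, q^n = 117649, Hamming bound = 3179, |C| = 4105 > bound (violated).

Step 1: Compute V_q(n, t) = Σ_{j=0}^1 C(n, j) (q−1)^j.
  j = 0: C(6,0)·(6)^0 = 1·1 = 1.
  j = 1: C(6,1)·(6)^1 = 6·6 = 36.
  V_q(n, t) = 1 + 36 = 37.
Step 2: q^n = 7^6 = 117649.
Step 3: Hamming bound ⌊q^n / V_q(n,t)⌋ = ⌊117649/37⌋ = 3179.
Step 4: Compare |C| = 4105 to 3179: violated.
The claimed |C| lies above the Hamming bound, so no 7-ary code of length 6 with d ≥ 3 can have 4105 codewords.


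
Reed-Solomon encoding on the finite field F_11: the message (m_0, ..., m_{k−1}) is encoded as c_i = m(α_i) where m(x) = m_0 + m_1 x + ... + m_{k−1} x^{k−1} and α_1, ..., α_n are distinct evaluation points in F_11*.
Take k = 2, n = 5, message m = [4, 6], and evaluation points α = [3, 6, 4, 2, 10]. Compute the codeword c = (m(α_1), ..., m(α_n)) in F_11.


c = [0, 7, 6, 5, 9]

Message polynomial: m(x) = 4 + 6·x (mod 11).
For each evaluation point α_i, compute m(α_i) mod 11:
  α_1 = 3: Horner steps 6 → 0, so m(3) = 0.
  α_2 = 6: Horner steps 6 → 7, so m(6) = 7.
  α_3 = 4: Horner steps 6 → 6, so m(4) = 6.
  α_4 = 2: Horner steps 6 → 5, so m(2) = 5.
  α_5 = 10: Horner steps 6 → 9, so m(10) = 9.
Codeword c = [0, 7, 6, 5, 9] ∈ F_11^5.


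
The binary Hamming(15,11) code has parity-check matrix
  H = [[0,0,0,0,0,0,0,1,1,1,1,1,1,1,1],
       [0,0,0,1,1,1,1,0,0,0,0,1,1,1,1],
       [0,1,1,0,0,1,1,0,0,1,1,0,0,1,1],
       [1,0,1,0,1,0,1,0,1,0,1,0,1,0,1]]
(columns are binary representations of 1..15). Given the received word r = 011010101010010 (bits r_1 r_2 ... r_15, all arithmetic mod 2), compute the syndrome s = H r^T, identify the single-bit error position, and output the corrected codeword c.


s = (1, 1, 1, 1)^T, error position = 15, corrected codeword c = 011010101010011

Compute s = H r^T mod 2 one row at a time:
  s_1 = 0 + 1 + 0 + 1 + 0 + 0 + 1 + 0 = 3 ≡ 1 (mod 2).
  s_2 = 0 + 1 + 0 + 1 + 0 + 0 + 1 + 0 = 3 ≡ 1 (mod 2).
  s_3 = 1 + 1 + 0 + 1 + 0 + 1 + 1 + 0 = 5 ≡ 1 (mod 2).
  s_4 = 0 + 1 + 1 + 1 + 1 + 1 + 0 + 0 = 5 ≡ 1 (mod 2).
s = (1, 1, 1, 1)^T — this equals column 15 of H (binary 1111), so error is at position 15.
Correct: flip bit 15 of r = 011010101010010 to get c = 011010101010011.


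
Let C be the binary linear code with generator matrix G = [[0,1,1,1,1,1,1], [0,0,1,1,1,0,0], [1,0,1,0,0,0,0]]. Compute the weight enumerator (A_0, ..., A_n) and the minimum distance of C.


Weight distribution: A_0 = 1, A_2 = 1, A_3 = 3, A_5 = 1, A_6 = 2. Minimum distance d = 2.

Enumerate all 2^3 = 8 messages m ∈ F_2^3.
For each, compute codeword c = mG in F_2^7, then tally its weight.
  m = 000 → c = 0000000, weight = 0.
  m = 100 → c = 0111111, weight = 6.
  m = 010 → c = 0011100, weight = 3.
  m = 110 → c = 0100011, weight = 3.
  m = 001 → c = 1010000, weight = 2.
  m = 101 → c = 1101111, weight = 6.
  m = 011 → c = 1001100, weight = 3.
  m = 111 → c = 1110011, weight = 5.
Tally weights:
  weight 0: 1 codewords.
  weight 2: 1 codewords.
  weight 3: 3 codewords.
  weight 5: 1 codewords.
  weight 6: 2 codewords.
Minimum distance d = smallest w > 0 with A_w > 0 = 2.
Sanity: Σ A_w = 8 = 2^3 = 8 ✓.


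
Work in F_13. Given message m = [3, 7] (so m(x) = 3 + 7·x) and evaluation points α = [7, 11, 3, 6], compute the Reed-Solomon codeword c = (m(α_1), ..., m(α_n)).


c = [0, 2, 11, 6]

Message polynomial: m(x) = 3 + 7·x (mod 13).
For each evaluation point α_i, compute m(α_i) mod 13:
  α_1 = 7: Horner steps 7 → 0, so m(7) = 0.
  α_2 = 11: Horner steps 7 → 2, so m(11) = 2.
  α_3 = 3: Horner steps 7 → 11, so m(3) = 11.
  α_4 = 6: Horner steps 7 → 6, so m(6) = 6.
Codeword c = [0, 2, 11, 6] ∈ F_13^4.


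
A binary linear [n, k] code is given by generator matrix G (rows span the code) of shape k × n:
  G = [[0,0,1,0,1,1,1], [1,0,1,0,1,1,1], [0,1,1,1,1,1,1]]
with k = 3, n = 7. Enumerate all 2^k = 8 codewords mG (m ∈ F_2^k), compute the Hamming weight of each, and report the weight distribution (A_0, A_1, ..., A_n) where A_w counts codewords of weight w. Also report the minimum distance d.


Weight distribution: A_0 = 1, A_1 = 1, A_2 = 1, A_3 = 1, A_4 = 1, A_5 = 1, A_6 = 1, A_7 = 1. Minimum distance d = 1.

Enumerate all 2^3 = 8 messages m ∈ F_2^3.
For each, compute codeword c = mG in F_2^7, then tally its weight.
  m = 000 → c = 0000000, weight = 0.
  m = 100 → c = 0010111, weight = 4.
  m = 010 → c = 1010111, weight = 5.
  m = 110 → c = 1000000, weight = 1.
  m = 001 → c = 0111111, weight = 6.
  m = 101 → c = 0101000, weight = 2.
  m = 011 → c = 1101000, weight = 3.
  m = 111 → c = 1111111, weight = 7.
Tally weights:
  weight 0: 1 codewords.
  weight 1: 1 codewords.
  weight 2: 1 codewords.
  weight 3: 1 codewords.
  weight 4: 1 codewords.
  weight 5: 1 codewords.
  weight 6: 1 codewords.
  weight 7: 1 codewords.
Minimum distance d = smallest w > 0 with A_w > 0 = 1.
Sanity: Σ A_w = 8 = 2^3 = 8 ✓.


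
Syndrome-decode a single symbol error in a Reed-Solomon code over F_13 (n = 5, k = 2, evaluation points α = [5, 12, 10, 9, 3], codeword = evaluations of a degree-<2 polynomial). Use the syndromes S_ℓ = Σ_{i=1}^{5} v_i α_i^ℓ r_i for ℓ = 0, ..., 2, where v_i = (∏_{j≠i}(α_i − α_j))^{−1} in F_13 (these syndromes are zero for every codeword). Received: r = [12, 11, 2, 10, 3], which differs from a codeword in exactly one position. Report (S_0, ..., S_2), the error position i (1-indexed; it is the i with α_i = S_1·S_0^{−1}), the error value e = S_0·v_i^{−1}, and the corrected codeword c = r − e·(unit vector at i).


S = (12, 4, 10), error at position 4, error magnitude e = 6, c = [12, 11, 2, 4, 3].

Step 1: column multipliers v_i = (∏_{j≠i}(α_i − α_j))^{−1} mod 13.
  i = 1 (α = 5): (5−12)(5−10)(5−9)(5−3) = (−7)·(−5)·(−4)·2 = −280 ≡ 6, so v_1 = 6^{−1} = 11 (mod 13).
  i = 2 (α = 12): (12−5)(12−10)(12−9)(12−3) = 7·2·3·9 = 378 ≡ 1, so v_2 = 1^{−1} = 1 (mod 13).
  i = 3 (α = 10): (10−5)(10−12)(10−9)(10−3) = 5·(−2)·1·7 = −70 ≡ 8, so v_3 = 8^{−1} = 5 (mod 13).
  i = 4 (α = 9): (9−5)(9−12)(9−10)(9−3) = 4·(−3)·(−1)·6 = 72 ≡ 7, so v_4 = 7^{−1} = 2 (mod 13).
  i = 5 (α = 3): (3−5)(3−12)(3−10)(3−9) = (−2)·(−9)·(−7)·(−6) = 756 ≡ 2, so v_5 = 2^{−1} = 7 (mod 13).
  v = [11, 1, 5, 2, 7].
Step 2: syndromes of r = [12, 11, 2, 10, 3] (all sums mod 13).
  S_0 = Σ v_i r_i = 11·12 + 1·11 + 5·2 + 2·10 + 7·3 = 194 ≡ 12.
  S_1 = Σ v_i α_i r_i = 11·5·12 + 1·12·11 + 5·10·2 + 2·9·10 + 7·3·3 = 1135 ≡ 4.
  α_i^2 mod 13 = [12, 1, 9, 3, 9].
  S_2 = Σ v_i α_i^2 r_i = 11·12·12 + 1·1·11 + 5·9·2 + 2·3·10 + 7·9·3 = 1934 ≡ 10.
  S = (12, 4, 10) ≠ 0, so r is not a codeword (an error is present).
Step 3: locate the error. For a single error e at position i, S_ℓ = v_i·e·α_i^ℓ, so α_err = S_1/S_0.
  S_0^{−1} = 12^{−1} = 12 (mod 13), so α_err = 4·12 = 48 ≡ 9 = α_4. Error position i = 4.
  Consistency check: S_2/S_1 = 10·10 = 100 ≡ 9 = α_err ✓ (single-error assumption holds).
Step 4: error magnitude e = S_0/v_4 = S_0·∏_{j≠4}(α_4 − α_j) = 12·7 = 84 ≡ 6 (mod 13).
Step 5: correct position 4: c_4 = r_4 − e = 10 − 6 ≡ 4 (mod 13). Hence c = [12, 11, 2, 4, 3].
  Check: interpolating c through the α_i gives m(x) = 9 + 11·x (degree < 2) with m(α_i) = c_i for every i, so c is indeed a codeword.


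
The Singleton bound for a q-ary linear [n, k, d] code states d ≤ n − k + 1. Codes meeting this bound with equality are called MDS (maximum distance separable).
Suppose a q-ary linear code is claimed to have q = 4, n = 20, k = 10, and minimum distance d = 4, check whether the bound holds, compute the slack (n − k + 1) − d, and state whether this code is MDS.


Singleton RHS = n − k + 1 = 11, slack = 7, bound satisfied, not MDS.

Singleton bound: d ≤ n − k + 1.
Here n = 20, k = 10, so n − k + 1 = 11.
Given d = 4, check d ≤ 11: YES.
Slack = (n − k + 1) − d = 7.
The code is NOT MDS (slack = 7 > 0).
Description: the claimed parameters are [20, 10, 4]_4; such a code would be non-MDS.


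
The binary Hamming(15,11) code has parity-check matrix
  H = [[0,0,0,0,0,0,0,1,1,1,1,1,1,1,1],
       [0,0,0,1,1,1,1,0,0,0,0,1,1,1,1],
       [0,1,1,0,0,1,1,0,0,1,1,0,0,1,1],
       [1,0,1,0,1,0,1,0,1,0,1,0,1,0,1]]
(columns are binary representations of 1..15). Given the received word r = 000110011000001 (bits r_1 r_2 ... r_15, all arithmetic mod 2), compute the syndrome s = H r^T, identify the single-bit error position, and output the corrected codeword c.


s = (1, 1, 1, 1)^T, error position = 15, corrected codeword c = 000110011000000

Compute s = H r^T mod 2 one row at a time:
  s_1 = 1 + 1 + 0 + 0 + 0 + 0 + 0 + 1 = 3 ≡ 1 (mod 2).
  s_2 = 1 + 1 + 0 + 0 + 0 + 0 + 0 + 1 = 3 ≡ 1 (mod 2).
  s_3 = 0 + 0 + 0 + 0 + 0 + 0 + 0 + 1 = 1 ≡ 1 (mod 2).
  s_4 = 0 + 0 + 1 + 0 + 1 + 0 + 0 + 1 = 3 ≡ 1 (mod 2).
s = (1, 1, 1, 1)^T — this equals column 15 of H (binary 1111), so error is at position 15.
Correct: flip bit 15 of r = 000110011000001 to get c = 000110011000000.


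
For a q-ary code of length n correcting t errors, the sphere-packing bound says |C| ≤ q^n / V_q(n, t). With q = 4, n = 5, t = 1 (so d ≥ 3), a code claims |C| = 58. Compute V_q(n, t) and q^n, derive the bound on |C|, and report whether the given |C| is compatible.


V_q(n, t) = 16, q^n = 1024, Hamming bound = 64, |C| = 58 ≤ bound (satisfied).

Step 1: Compute V_q(n, t) = Σ_{j=0}^1 C(n, j) (q−1)^j.
  j = 0: C(5,0)·(3)^0 = 1·1 = 1.
  j = 1: C(5,1)·(3)^1 = 5·3 = 15.
  V_q(n, t) = 1 + 15 = 16.
Step 2: q^n = 4^5 = 1024.
Step 3: Hamming bound ⌊q^n / V_q(n,t)⌋ = ⌊1024/16⌋ = 64.
Step 4: Compare |C| = 58 to 64: satisfied.
The claimed |C| lies below the Hamming bound.


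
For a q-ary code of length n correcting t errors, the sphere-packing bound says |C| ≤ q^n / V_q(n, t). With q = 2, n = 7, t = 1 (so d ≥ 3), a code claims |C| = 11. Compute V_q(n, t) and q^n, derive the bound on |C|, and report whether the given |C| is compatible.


V_q(n, t) = 8, q^n = 128, Hamming bound = 16, |C| = 11 ≤ bound (satisfied).

Step 1: Compute V_q(n, t) = Σ_{j=0}^1 C(n, j) (q−1)^j.
  j = 0: C(7,0)·(1)^0 = 1·1 = 1.
  j = 1: C(7,1)·(1)^1 = 7·1 = 7.
  V_q(n, t) = 1 + 7 = 8.
Step 2: q^n = 2^7 = 128.
Step 3: Hamming bound ⌊q^n / V_q(n,t)⌋ = ⌊128/8⌋ = 16.
Step 4: Compare |C| = 11 to 16: satisfied.
The claimed |C| lies below the Hamming bound.


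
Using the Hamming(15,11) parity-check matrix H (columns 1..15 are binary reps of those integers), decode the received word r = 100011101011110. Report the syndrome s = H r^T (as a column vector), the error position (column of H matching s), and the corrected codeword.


s = (1, 0, 0, 0)^T, error position = 8, corrected codeword c = 100011111011110

Compute s = H r^T mod 2 one row at a time:
  s_1 = 0 + 1 + 0 + 1 + 1 + 1 + 1 + 0 = 5 ≡ 1 (mod 2).
  s_2 = 0 + 1 + 1 + 1 + 1 + 1 + 1 + 0 = 6 ≡ 0 (mod 2).
  s_3 = 0 + 0 + 1 + 1 + 0 + 1 + 1 + 0 = 4 ≡ 0 (mod 2).
  s_4 = 1 + 0 + 1 + 1 + 1 + 1 + 1 + 0 = 6 ≡ 0 (mod 2).
s = (1, 0, 0, 0)^T — this equals column 8 of H (binary 1000), so error is at position 8.
Correct: flip bit 8 of r = 100011101011110 to get c = 100011111011110.


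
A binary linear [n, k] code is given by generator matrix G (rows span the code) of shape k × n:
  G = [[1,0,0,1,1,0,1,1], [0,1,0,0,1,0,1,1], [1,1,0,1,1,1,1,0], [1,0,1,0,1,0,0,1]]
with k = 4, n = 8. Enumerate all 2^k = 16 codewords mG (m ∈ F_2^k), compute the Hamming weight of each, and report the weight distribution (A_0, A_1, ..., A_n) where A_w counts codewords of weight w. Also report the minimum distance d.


Weight distribution: A_0 = 1, A_3 = 4, A_4 = 5, A_5 = 4, A_6 = 2. Minimum distance d = 3.

Enumerate all 2^4 = 16 messages m ∈ F_2^4.
For each, compute codeword c = mG in F_2^8, then tally its weight.
  m = 0000 → c = 00000000, weight = 0.
  m = 1000 → c = 10011011, weight = 5.
  m = 0100 → c = 01001011, weight = 4.
  m = 1100 → c = 11010000, weight = 3.
  m = 0010 → c = 11011110, weight = 6.
  m = 1010 → c = 01000101, weight = 3.
  m = 0110 → c = 10010101, weight = 4.
  m = 1110 → c = 00001110, weight = 3.
  m = 0001 → c = 10101001, weight = 4.
  m = 1001 → c = 00110010, weight = 3.
  m = 0101 → c = 11100010, weight = 4.
  m = 1101 → c = 01111001, weight = 5.
  m = 0011 → c = 01110111, weight = 6.
  m = 1011 → c = 11101100, weight = 5.
  m = 0111 → c = 00111100, weight = 4.
  m = 1111 → c = 10100111, weight = 5.
Tally weights:
  weight 0: 1 codewords.
  weight 3: 4 codewords.
  weight 4: 5 codewords.
  weight 5: 4 codewords.
  weight 6: 2 codewords.
Minimum distance d = smallest w > 0 with A_w > 0 = 3.
Sanity: Σ A_w = 16 = 2^4 = 16 ✓.


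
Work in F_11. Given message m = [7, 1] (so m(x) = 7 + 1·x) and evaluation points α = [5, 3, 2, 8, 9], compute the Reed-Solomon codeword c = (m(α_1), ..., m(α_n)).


c = [1, 10, 9, 4, 5]

Message polynomial: m(x) = 7 + 1·x (mod 11).
For each evaluation point α_i, compute m(α_i) mod 11:
  α_1 = 5: Horner steps 1 → 1, so m(5) = 1.
  α_2 = 3: Horner steps 1 → 10, so m(3) = 10.
  α_3 = 2: Horner steps 1 → 9, so m(2) = 9.
  α_4 = 8: Horner steps 1 → 4, so m(8) = 4.
  α_5 = 9: Horner steps 1 → 5, so m(9) = 5.
Codeword c = [1, 10, 9, 4, 5] ∈ F_11^5.


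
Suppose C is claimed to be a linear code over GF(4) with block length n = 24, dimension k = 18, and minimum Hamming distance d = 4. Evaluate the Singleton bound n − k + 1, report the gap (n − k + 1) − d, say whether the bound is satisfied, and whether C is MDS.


Singleton RHS = n − k + 1 = 7, slack = 3, bound satisfied, not MDS.

Singleton bound: d ≤ n − k + 1.
Here n = 24, k = 18, so n − k + 1 = 7.
Given d = 4, check d ≤ 7: YES.
Slack = (n − k + 1) − d = 3.
The code is NOT MDS (slack = 3 > 0).
Description: the claimed parameters are [24, 18, 4]_4; such a code would be non-MDS.


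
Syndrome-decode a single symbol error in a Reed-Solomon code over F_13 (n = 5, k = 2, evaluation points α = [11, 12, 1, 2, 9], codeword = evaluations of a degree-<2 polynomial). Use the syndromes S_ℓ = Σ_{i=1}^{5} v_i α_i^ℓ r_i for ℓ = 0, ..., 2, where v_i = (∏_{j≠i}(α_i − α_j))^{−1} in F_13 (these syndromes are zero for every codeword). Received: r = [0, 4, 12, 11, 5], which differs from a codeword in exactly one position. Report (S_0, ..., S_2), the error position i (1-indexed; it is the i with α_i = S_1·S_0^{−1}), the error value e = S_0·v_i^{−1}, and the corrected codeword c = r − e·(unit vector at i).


S = (3, 6, 12), error at position 4, error magnitude e = 8, c = [0, 4, 12, 3, 5].

Step 1: column multipliers v_i = (∏_{j≠i}(α_i − α_j))^{−1} mod 13.
  i = 1 (α = 11): (11−12)(11−1)(11−2)(11−9) = (−1)·10·9·2 = −180 ≡ 2, so v_1 = 2^{−1} = 7 (mod 13).
  i = 2 (α = 12): (12−11)(12−1)(12−2)(12−9) = 1·11·10·3 = 330 ≡ 5, so v_2 = 5^{−1} = 8 (mod 13).
  i = 3 (α = 1): (1−11)(1−12)(1−2)(1−9) = (−10)·(−11)·(−1)·(−8) = 880 ≡ 9, so v_3 = 9^{−1} = 3 (mod 13).
  i = 4 (α = 2): (2−11)(2−12)(2−1)(2−9) = (−9)·(−10)·1·(−7) = −630 ≡ 7, so v_4 = 7^{−1} = 2 (mod 13).
  i = 5 (α = 9): (9−11)(9−12)(9−1)(9−2) = (−2)·(−3)·8·7 = 336 ≡ 11, so v_5 = 11^{−1} = 6 (mod 13).
  v = [7, 8, 3, 2, 6].
Step 2: syndromes of r = [0, 4, 12, 11, 5] (all sums mod 13).
  S_0 = Σ v_i r_i = 7·0 + 8·4 + 3·12 + 2·11 + 6·5 = 120 ≡ 3.
  S_1 = Σ v_i α_i r_i = 7·11·0 + 8·12·4 + 3·1·12 + 2·2·11 + 6·9·5 = 734 ≡ 6.
  α_i^2 mod 13 = [4, 1, 1, 4, 3].
  S_2 = Σ v_i α_i^2 r_i = 7·4·0 + 8·1·4 + 3·1·12 + 2·4·11 + 6·3·5 = 246 ≡ 12.
  S = (3, 6, 12) ≠ 0, so r is not a codeword (an error is present).
Step 3: locate the error. For a single error e at position i, S_ℓ = v_i·e·α_i^ℓ, so α_err = S_1/S_0.
  S_0^{−1} = 3^{−1} = 9 (mod 13), so α_err = 6·9 = 54 ≡ 2 = α_4. Error position i = 4.
  Consistency check: S_2/S_1 = 12·11 = 132 ≡ 2 = α_err ✓ (single-error assumption holds).
Step 4: error magnitude e = S_0/v_4 = S_0·∏_{j≠4}(α_4 − α_j) = 3·7 = 21 ≡ 8 (mod 13).
Step 5: correct position 4: c_4 = r_4 − e = 11 − 8 ≡ 3 (mod 13). Hence c = [0, 4, 12, 3, 5].
  Check: interpolating c through the α_i gives m(x) = 8 + 4·x (degree < 2) with m(α_i) = c_i for every i, so c is indeed a codeword.


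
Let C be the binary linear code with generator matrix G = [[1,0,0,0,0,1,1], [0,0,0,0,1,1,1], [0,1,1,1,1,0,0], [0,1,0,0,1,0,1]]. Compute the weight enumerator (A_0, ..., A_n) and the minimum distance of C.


Weight distribution: A_0 = 1, A_2 = 2, A_3 = 5, A_4 = 5, A_5 = 2, A_7 = 1. Minimum distance d = 2.

Enumerate all 2^4 = 16 messages m ∈ F_2^4.
For each, compute codeword c = mG in F_2^7, then tally its weight.
  m = 0000 → c = 0000000, weight = 0.
  m = 1000 → c = 1000011, weight = 3.
  m = 0100 → c = 0000111, weight = 3.
  m = 1100 → c = 1000100, weight = 2.
  m = 0010 → c = 0111100, weight = 4.
  m = 1010 → c = 1111111, weight = 7.
  m = 0110 → c = 0111011, weight = 5.
  m = 1110 → c = 1111000, weight = 4.
  m = 0001 → c = 0100101, weight = 3.
  m = 1001 → c = 1100110, weight = 4.
  m = 0101 → c = 0100010, weight = 2.
  m = 1101 → c = 1100001, weight = 3.
  m = 0011 → c = 0011001, weight = 3.
  m = 1011 → c = 1011010, weight = 4.
  m = 0111 → c = 0011110, weight = 4.
  m = 1111 → c = 1011101, weight = 5.
Tally weights:
  weight 0: 1 codewords.
  weight 2: 2 codewords.
  weight 3: 5 codewords.
  weight 4: 5 codewords.
  weight 5: 2 codewords.
  weight 7: 1 codewords.
Minimum distance d = smallest w > 0 with A_w > 0 = 2.
Sanity: Σ A_w = 16 = 2^4 = 16 ✓.


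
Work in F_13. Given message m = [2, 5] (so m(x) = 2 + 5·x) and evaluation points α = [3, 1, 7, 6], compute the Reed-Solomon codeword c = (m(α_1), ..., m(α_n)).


c = [4, 7, 11, 6]

Message polynomial: m(x) = 2 + 5·x (mod 13).
For each evaluation point α_i, compute m(α_i) mod 13:
  α_1 = 3: Horner steps 5 → 4, so m(3) = 4.
  α_2 = 1: Horner steps 5 → 7, so m(1) = 7.
  α_3 = 7: Horner steps 5 → 11, so m(7) = 11.
  α_4 = 6: Horner steps 5 → 6, so m(6) = 6.
Codeword c = [4, 7, 11, 6] ∈ F_13^4.


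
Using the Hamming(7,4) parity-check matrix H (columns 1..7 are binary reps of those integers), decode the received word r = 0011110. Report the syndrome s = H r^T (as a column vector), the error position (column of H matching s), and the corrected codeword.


s = (1, 0, 0)^T, error position = 4, corrected codeword c = 0010110

Compute s = H r^T mod 2 one row at a time:
  s_1 = 1 + 1 + 1 + 0 = 3 ≡ 1 (mod 2).
  s_2 = 0 + 1 + 1 + 0 = 2 ≡ 0 (mod 2).
  s_3 = 0 + 1 + 1 + 0 = 2 ≡ 0 (mod 2).
s = (1, 0, 0)^T — this equals column 4 of H (binary 100), so error is at position 4.
Correct: flip bit 4 of r = 0011110 to get c = 0010110.


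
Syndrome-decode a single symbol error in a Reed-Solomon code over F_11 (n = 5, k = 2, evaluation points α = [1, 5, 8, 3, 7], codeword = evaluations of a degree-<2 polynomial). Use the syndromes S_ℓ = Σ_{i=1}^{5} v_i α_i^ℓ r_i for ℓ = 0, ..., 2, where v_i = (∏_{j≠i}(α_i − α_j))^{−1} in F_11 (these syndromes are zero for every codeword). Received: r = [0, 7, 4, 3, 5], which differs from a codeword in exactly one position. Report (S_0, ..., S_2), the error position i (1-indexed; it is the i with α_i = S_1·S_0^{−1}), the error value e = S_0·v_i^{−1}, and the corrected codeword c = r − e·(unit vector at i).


S = (2, 6, 7), error at position 4, error magnitude e = 5, c = [0, 7, 4, 9, 5].

Step 1: column multipliers v_i = (∏_{j≠i}(α_i − α_j))^{−1} mod 11.
  i = 1 (α = 1): (1−5)(1−8)(1−3)(1−7) = (−4)·(−7)·(−2)·(−6) = 336 ≡ 6, so v_1 = 6^{−1} = 2 (mod 11).
  i = 2 (α = 5): (5−1)(5−8)(5−3)(5−7) = 4·(−3)·2·(−2) = 48 ≡ 4, so v_2 = 4^{−1} = 3 (mod 11).
  i = 3 (α = 8): (8−1)(8−5)(8−3)(8−7) = 7·3·5·1 = 105 ≡ 6, so v_3 = 6^{−1} = 2 (mod 11).
  i = 4 (α = 3): (3−1)(3−5)(3−8)(3−7) = 2·(−2)·(−5)·(−4) = −80 ≡ 8, so v_4 = 8^{−1} = 7 (mod 11).
  i = 5 (α = 7): (7−1)(7−5)(7−8)(7−3) = 6·2·(−1)·4 = −48 ≡ 7, so v_5 = 7^{−1} = 8 (mod 11).
  v = [2, 3, 2, 7, 8].
Step 2: syndromes of r = [0, 7, 4, 3, 5] (all sums mod 11).
  S_0 = Σ v_i r_i = 2·0 + 3·7 + 2·4 + 7·3 + 8·5 = 90 ≡ 2.
  S_1 = Σ v_i α_i r_i = 2·1·0 + 3·5·7 + 2·8·4 + 7·3·3 + 8·7·5 = 512 ≡ 6.
  α_i^2 mod 11 = [1, 3, 9, 9, 5].
  S_2 = Σ v_i α_i^2 r_i = 2·1·0 + 3·3·7 + 2·9·4 + 7·9·3 + 8·5·5 = 524 ≡ 7.
  S = (2, 6, 7) ≠ 0, so r is not a codeword (an error is present).
Step 3: locate the error. For a single error e at position i, S_ℓ = v_i·e·α_i^ℓ, so α_err = S_1/S_0.
  S_0^{−1} = 2^{−1} = 6 (mod 11), so α_err = 6·6 = 36 ≡ 3 = α_4. Error position i = 4.
  Consistency check: S_2/S_1 = 7·2 = 14 ≡ 3 = α_err ✓ (single-error assumption holds).
Step 4: error magnitude e = S_0/v_4 = S_0·∏_{j≠4}(α_4 − α_j) = 2·8 = 16 ≡ 5 (mod 11).
Step 5: correct position 4: c_4 = r_4 − e = 3 − 5 ≡ 9 (mod 11). Hence c = [0, 7, 4, 9, 5].
  Check: interpolating c through the α_i gives m(x) = 1 + 10·x (degree < 2) with m(α_i) = c_i for every i, so c is indeed a codeword.


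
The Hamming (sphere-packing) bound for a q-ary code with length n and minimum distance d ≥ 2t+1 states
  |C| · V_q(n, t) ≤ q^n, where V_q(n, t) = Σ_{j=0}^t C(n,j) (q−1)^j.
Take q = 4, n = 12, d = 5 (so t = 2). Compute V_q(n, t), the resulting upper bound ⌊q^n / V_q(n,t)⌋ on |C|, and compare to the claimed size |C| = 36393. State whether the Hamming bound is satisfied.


V_q(n, t) = 631, q^n = 16777216, Hamming bound = 26588, |C| = 36393 > bound (violated).

Step 1: Compute V_q(n, t) = Σ_{j=0}^2 C(n, j) (q−1)^j.
  j = 0: C(12,0)·(3)^0 = 1·1 = 1.
  j = 1: C(12,1)·(3)^1 = 12·3 = 36.
  j = 2: C(12,2)·(3)^2 = 66·9 = 594.
  V_q(n, t) = 1 + 36 + 594 = 631.
Step 2: q^n = 4^12 = 16777216.
Step 3: Hamming bound ⌊q^n / V_q(n,t)⌋ = ⌊16777216/631⌋ = 26588.
Step 4: Compare |C| = 36393 to 26588: violated.
The claimed |C| lies above the Hamming bound, so no 4-ary code of length 12 with d ≥ 5 can have 36393 codewords.


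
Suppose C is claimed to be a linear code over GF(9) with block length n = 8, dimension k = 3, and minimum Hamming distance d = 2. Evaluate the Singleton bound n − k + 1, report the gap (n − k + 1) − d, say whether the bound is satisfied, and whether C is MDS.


Singleton RHS = n − k + 1 = 6, slack = 4, bound satisfied, not MDS.

Singleton bound: d ≤ n − k + 1.
Here n = 8, k = 3, so n − k + 1 = 6.
Given d = 2, check d ≤ 6: YES.
Slack = (n − k + 1) − d = 4.
The code is NOT MDS (slack = 4 > 0).
Description: the claimed parameters are [8, 3, 2]_9; such a code would be non-MDS.


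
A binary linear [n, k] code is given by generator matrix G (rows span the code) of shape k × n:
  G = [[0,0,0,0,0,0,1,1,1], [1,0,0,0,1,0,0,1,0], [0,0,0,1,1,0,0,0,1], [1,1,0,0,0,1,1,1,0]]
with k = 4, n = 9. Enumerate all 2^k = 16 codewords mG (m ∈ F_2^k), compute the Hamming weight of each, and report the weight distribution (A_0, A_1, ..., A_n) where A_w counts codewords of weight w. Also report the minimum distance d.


Weight distribution: A_0 = 1, A_3 = 4, A_4 = 6, A_5 = 4, A_8 = 1. Minimum distance d = 3.

Enumerate all 2^4 = 16 messages m ∈ F_2^4.
For each, compute codeword c = mG in F_2^9, then tally its weight.
  m = 0000 → c = 000000000, weight = 0.
  m = 1000 → c = 000000111, weight = 3.
  m = 0100 → c = 100010010, weight = 3.
  m = 1100 → c = 100010101, weight = 4.
  m = 0010 → c = 000110001, weight = 3.
  m = 1010 → c = 000110110, weight = 4.
  m = 0110 → c = 100100011, weight = 4.
  m = 1110 → c = 100100100, weight = 3.
  m = 0001 → c = 110001110, weight = 5.
  m = 1001 → c = 110001001, weight = 4.
  m = 0101 → c = 010011100, weight = 4.
  m = 1101 → c = 010011011, weight = 5.
  m = 0011 → c = 110111111, weight = 8.
  m = 1011 → c = 110111000, weight = 5.
  m = 0111 → c = 010101101, weight = 5.
  m = 1111 → c = 010101010, weight = 4.
Tally weights:
  weight 0: 1 codewords.
  weight 3: 4 codewords.
  weight 4: 6 codewords.
  weight 5: 4 codewords.
  weight 8: 1 codewords.
Minimum distance d = smallest w > 0 with A_w > 0 = 3.
Sanity: Σ A_w = 16 = 2^4 = 16 ✓.


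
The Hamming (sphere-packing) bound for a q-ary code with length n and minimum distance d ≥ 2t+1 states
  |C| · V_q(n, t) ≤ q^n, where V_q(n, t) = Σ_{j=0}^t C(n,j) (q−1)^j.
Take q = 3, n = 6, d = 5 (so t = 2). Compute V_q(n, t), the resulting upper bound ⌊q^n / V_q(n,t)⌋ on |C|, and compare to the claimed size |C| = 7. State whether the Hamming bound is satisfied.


V_q(n, t) = 73, q^n = 729, Hamming bound = 9, |C| = 7 ≤ bound (satisfied).

Step 1: Compute V_q(n, t) = Σ_{j=0}^2 C(n, j) (q−1)^j.
  j = 0: C(6,0)·(2)^0 = 1·1 = 1.
  j = 1: C(6,1)·(2)^1 = 6·2 = 12.
  j = 2: C(6,2)·(2)^2 = 15·4 = 60.
  V_q(n, t) = 1 + 12 + 60 = 73.
Step 2: q^n = 3^6 = 729.
Step 3: Hamming bound ⌊q^n / V_q(n,t)⌋ = ⌊729/73⌋ = 9.
Step 4: Compare |C| = 7 to 9: satisfied.
The claimed |C| lies below the Hamming bound.


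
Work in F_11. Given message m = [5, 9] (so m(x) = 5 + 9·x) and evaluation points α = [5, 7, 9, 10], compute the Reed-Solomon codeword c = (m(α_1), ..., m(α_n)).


c = [6, 2, 9, 7]

Message polynomial: m(x) = 5 + 9·x (mod 11).
For each evaluation point α_i, compute m(α_i) mod 11:
  α_1 = 5: Horner steps 9 → 6, so m(5) = 6.
  α_2 = 7: Horner steps 9 → 2, so m(7) = 2.
  α_3 = 9: Horner steps 9 → 9, so m(9) = 9.
  α_4 = 10: Horner steps 9 → 7, so m(10) = 7.
Codeword c = [6, 2, 9, 7] ∈ F_11^4.


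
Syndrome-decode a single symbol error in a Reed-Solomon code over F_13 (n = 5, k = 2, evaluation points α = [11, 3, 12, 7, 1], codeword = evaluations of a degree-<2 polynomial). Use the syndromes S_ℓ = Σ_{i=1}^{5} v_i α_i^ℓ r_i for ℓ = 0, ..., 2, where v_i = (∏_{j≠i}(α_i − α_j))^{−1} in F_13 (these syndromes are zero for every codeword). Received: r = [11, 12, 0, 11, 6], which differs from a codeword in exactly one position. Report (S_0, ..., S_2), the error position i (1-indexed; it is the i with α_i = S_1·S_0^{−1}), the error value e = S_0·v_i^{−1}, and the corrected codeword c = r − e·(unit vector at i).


S = (8, 10, 6), error at position 1, error magnitude e = 1, c = [10, 12, 0, 11, 6].

Step 1: column multipliers v_i = (∏_{j≠i}(α_i − α_j))^{−1} mod 13.
  i = 1 (α = 11): (11−3)(11−12)(11−7)(11−1) = 8·(−1)·4·10 = −320 ≡ 5, so v_1 = 5^{−1} = 8 (mod 13).
  i = 2 (α = 3): (3−11)(3−12)(3−7)(3−1) = (−8)·(−9)·(−4)·2 = −576 ≡ 9, so v_2 = 9^{−1} = 3 (mod 13).
  i = 3 (α = 12): (12−11)(12−3)(12−7)(12−1) = 1·9·5·11 = 495 ≡ 1, so v_3 = 1^{−1} = 1 (mod 13).
  i = 4 (α = 7): (7−11)(7−3)(7−12)(7−1) = (−4)·4·(−5)·6 = 480 ≡ 12, so v_4 = 12^{−1} = 12 (mod 13).
  i = 5 (α = 1): (1−11)(1−3)(1−12)(1−7) = (−10)·(−2)·(−11)·(−6) = 1320 ≡ 7, so v_5 = 7^{−1} = 2 (mod 13).
  v = [8, 3, 1, 12, 2].
Step 2: syndromes of r = [11, 12, 0, 11, 6] (all sums mod 13).
  S_0 = Σ v_i r_i = 8·11 + 3·12 + 1·0 + 12·11 + 2·6 = 268 ≡ 8.
  S_1 = Σ v_i α_i r_i = 8·11·11 + 3·3·12 + 1·12·0 + 12·7·11 + 2·1·6 = 2012 ≡ 10.
  α_i^2 mod 13 = [4, 9, 1, 10, 1].
  S_2 = Σ v_i α_i^2 r_i = 8·4·11 + 3·9·12 + 1·1·0 + 12·10·11 + 2·1·6 = 2008 ≡ 6.
  S = (8, 10, 6) ≠ 0, so r is not a codeword (an error is present).
Step 3: locate the error. For a single error e at position i, S_ℓ = v_i·e·α_i^ℓ, so α_err = S_1/S_0.
  S_0^{−1} = 8^{−1} = 5 (mod 13), so α_err = 10·5 = 50 ≡ 11 = α_1. Error position i = 1.
  Consistency check: S_2/S_1 = 6·4 = 24 ≡ 11 = α_err ✓ (single-error assumption holds).
Step 4: error magnitude e = S_0/v_1 = S_0·∏_{j≠1}(α_1 − α_j) = 8·5 = 40 ≡ 1 (mod 13).
Step 5: correct position 1: c_1 = r_1 − e = 11 − 1 ≡ 10 (mod 13). Hence c = [10, 12, 0, 11, 6].
  Check: interpolating c through the α_i gives m(x) = 3 + 3·x (degree < 2) with m(α_i) = c_i for every i, so c is indeed a codeword.


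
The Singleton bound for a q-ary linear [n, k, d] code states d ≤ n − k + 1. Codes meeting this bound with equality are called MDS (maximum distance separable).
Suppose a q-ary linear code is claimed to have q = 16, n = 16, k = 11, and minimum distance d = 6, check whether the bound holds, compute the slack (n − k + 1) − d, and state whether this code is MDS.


Singleton RHS = n − k + 1 = 6, slack = 0, bound satisfied, MDS.

Singleton bound: d ≤ n − k + 1.
Here n = 16, k = 11, so n − k + 1 = 6.
Given d = 6, check d ≤ 6: YES.
Slack = (n − k + 1) − d = 0.
The code is MDS (slack = 0).
Description: the claimed parameters are [16, 11, 6]_16; such a code would be MDS (meets Singleton bound).


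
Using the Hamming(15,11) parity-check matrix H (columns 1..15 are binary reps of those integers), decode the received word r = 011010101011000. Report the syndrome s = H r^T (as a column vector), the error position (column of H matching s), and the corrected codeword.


s = (1, 1, 0, 1)^T, error position = 13, corrected codeword c = 011010101011100

Compute s = H r^T mod 2 one row at a time:
  s_1 = 0 + 1 + 0 + 1 + 1 + 0 + 0 + 0 = 3 ≡ 1 (mod 2).
  s_2 = 0 + 1 + 0 + 1 + 1 + 0 + 0 + 0 = 3 ≡ 1 (mod 2).
  s_3 = 1 + 1 + 0 + 1 + 0 + 1 + 0 + 0 = 4 ≡ 0 (mod 2).
  s_4 = 0 + 1 + 1 + 1 + 1 + 1 + 0 + 0 = 5 ≡ 1 (mod 2).
s = (1, 1, 0, 1)^T — this equals column 13 of H (binary 1101), so error is at position 13.
Correct: flip bit 13 of r = 011010101011000 to get c = 011010101011100.


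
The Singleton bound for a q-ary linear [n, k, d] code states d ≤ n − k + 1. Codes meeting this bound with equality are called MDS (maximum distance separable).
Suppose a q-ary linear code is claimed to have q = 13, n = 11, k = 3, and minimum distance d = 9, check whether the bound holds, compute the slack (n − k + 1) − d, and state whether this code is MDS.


Singleton RHS = n − k + 1 = 9, slack = 0, bound satisfied, MDS.

Singleton bound: d ≤ n − k + 1.
Here n = 11, k = 3, so n − k + 1 = 9.
Given d = 9, check d ≤ 9: YES.
Slack = (n − k + 1) − d = 0.
The code is MDS (slack = 0).
Description: the claimed parameters are [11, 3, 9]_13; such a code would be MDS (meets Singleton bound).


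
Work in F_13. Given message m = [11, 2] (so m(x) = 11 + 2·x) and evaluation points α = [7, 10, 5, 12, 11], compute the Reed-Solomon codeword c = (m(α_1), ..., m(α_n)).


c = [12, 5, 8, 9, 7]

Message polynomial: m(x) = 11 + 2·x (mod 13).
For each evaluation point α_i, compute m(α_i) mod 13:
  α_1 = 7: Horner steps 2 → 12, so m(7) = 12.
  α_2 = 10: Horner steps 2 → 5, so m(10) = 5.
  α_3 = 5: Horner steps 2 → 8, so m(5) = 8.
  α_4 = 12: Horner steps 2 → 9, so m(12) = 9.
  α_5 = 11: Horner steps 2 → 7, so m(11) = 7.
Codeword c = [12, 5, 8, 9, 7] ∈ F_13^5.


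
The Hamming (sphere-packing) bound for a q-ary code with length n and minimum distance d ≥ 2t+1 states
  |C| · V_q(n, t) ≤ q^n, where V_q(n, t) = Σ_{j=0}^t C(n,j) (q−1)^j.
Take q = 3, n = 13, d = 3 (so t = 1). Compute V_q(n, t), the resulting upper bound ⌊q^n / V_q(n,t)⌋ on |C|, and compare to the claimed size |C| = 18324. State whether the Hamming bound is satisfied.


V_q(n, t) = 27, q^n = 1594323, Hamming bound = 59049, |C| = 18324 ≤ bound (satisfied).

Step 1: Compute V_q(n, t) = Σ_{j=0}^1 C(n, j) (q−1)^j.
  j = 0: C(13,0)·(2)^0 = 1·1 = 1.
  j = 1: C(13,1)·(2)^1 = 13·2 = 26.
  V_q(n, t) = 1 + 26 = 27.
Step 2: q^n = 3^13 = 1594323.
Step 3: Hamming bound ⌊q^n / V_q(n,t)⌋ = ⌊1594323/27⌋ = 59049.
Step 4: Compare |C| = 18324 to 59049: satisfied.
The claimed |C| lies below the Hamming bound.


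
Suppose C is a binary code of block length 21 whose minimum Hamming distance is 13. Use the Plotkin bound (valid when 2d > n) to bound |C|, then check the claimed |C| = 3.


Plotkin bound M ≤ 4; given |C| = 3 ≤ bound (satisfied).

Check applicability: 2d = 26, n = 21.
2d − n = 5 > 0, so Plotkin applies.
Compute d/(2d−n) = 13/5 ≈ 2.6000.
⌊d/(2d−n)⌋ = 2.
Plotkin bound: M ≤ 2·2 = 4.
Given |C| = 3, check: satisfied.
This |C| is below the Plotkin bound.


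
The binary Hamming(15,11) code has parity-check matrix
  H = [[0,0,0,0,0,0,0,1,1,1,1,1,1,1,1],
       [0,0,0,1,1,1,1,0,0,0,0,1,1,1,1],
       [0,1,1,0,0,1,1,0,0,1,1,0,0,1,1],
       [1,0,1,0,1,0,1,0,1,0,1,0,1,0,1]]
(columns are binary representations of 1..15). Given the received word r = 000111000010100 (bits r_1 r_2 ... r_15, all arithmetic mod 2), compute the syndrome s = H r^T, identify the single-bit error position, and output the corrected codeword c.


s = (0, 0, 0, 1)^T, error position = 1, corrected codeword c = 100111000010100

Compute s = H r^T mod 2 one row at a time:
  s_1 = 0 + 0 + 0 + 1 + 0 + 1 + 0 + 0 = 2 ≡ 0 (mod 2).
  s_2 = 1 + 1 + 1 + 0 + 0 + 1 + 0 + 0 = 4 ≡ 0 (mod 2).
  s_3 = 0 + 0 + 1 + 0 + 0 + 1 + 0 + 0 = 2 ≡ 0 (mod 2).
  s_4 = 0 + 0 + 1 + 0 + 0 + 1 + 1 + 0 = 3 ≡ 1 (mod 2).
s = (0, 0, 0, 1)^T — this equals column 1 of H (binary 0001), so error is at position 1.
Correct: flip bit 1 of r = 000111000010100 to get c = 100111000010100.


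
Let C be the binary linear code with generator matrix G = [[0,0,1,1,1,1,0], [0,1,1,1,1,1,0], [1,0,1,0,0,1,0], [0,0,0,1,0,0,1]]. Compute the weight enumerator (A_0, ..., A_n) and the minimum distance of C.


Weight distribution: A_0 = 1, A_1 = 1, A_2 = 1, A_3 = 4, A_4 = 5, A_5 = 3, A_6 = 1. Minimum distance d = 1.

Enumerate all 2^4 = 16 messages m ∈ F_2^4.
For each, compute codeword c = mG in F_2^7, then tally its weight.
  m = 0000 → c = 0000000, weight = 0.
  m = 1000 → c = 0011110, weight = 4.
  m = 0100 → c = 0111110, weight = 5.
  m = 1100 → c = 0100000, weight = 1.
  m = 0010 → c = 1010010, weight = 3.
  m = 1010 → c = 1001100, weight = 3.
  m = 0110 → c = 1101100, weight = 4.
  m = 1110 → c = 1110010, weight = 4.
  m = 0001 → c = 0001001, weight = 2.
  m = 1001 → c = 0010111, weight = 4.
  m = 0101 → c = 0110111, weight = 5.
  m = 1101 → c = 0101001, weight = 3.
  m = 0011 → c = 1011011, weight = 5.
  m = 1011 → c = 1000101, weight = 3.
  m = 0111 → c = 1100101, weight = 4.
  m = 1111 → c = 1111011, weight = 6.
Tally weights:
  weight 0: 1 codewords.
  weight 1: 1 codewords.
  weight 2: 1 codewords.
  weight 3: 4 codewords.
  weight 4: 5 codewords.
  weight 5: 3 codewords.
  weight 6: 1 codewords.
Minimum distance d = smallest w > 0 with A_w > 0 = 1.
Sanity: Σ A_w = 16 = 2^4 = 16 ✓.


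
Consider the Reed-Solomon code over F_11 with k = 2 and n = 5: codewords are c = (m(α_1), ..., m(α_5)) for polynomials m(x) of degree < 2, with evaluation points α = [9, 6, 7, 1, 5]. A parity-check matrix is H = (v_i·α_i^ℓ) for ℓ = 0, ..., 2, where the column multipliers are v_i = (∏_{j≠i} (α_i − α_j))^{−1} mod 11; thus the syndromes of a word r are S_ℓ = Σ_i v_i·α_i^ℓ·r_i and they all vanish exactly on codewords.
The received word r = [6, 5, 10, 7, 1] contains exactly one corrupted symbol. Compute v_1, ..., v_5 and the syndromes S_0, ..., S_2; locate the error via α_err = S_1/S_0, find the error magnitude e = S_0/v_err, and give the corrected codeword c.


S = (5, 2, 3), error at position 3, error magnitude e = 1, c = [6, 5, 9, 7, 1].

Step 1: column multipliers v_i = (∏_{j≠i}(α_i − α_j))^{−1} mod 11.
  i = 1 (α = 9): (9−6)(9−7)(9−1)(9−5) = 3·2·8·4 = 192 ≡ 5, so v_1 = 5^{−1} = 9 (mod 11).
  i = 2 (α = 6): (6−9)(6−7)(6−1)(6−5) = (−3)·(−1)·5·1 = 15 ≡ 4, so v_2 = 4^{−1} = 3 (mod 11).
  i = 3 (α = 7): (7−9)(7−6)(7−1)(7−5) = (−2)·1·6·2 = −24 ≡ 9, so v_3 = 9^{−1} = 5 (mod 11).
  i = 4 (α = 1): (1−9)(1−6)(1−7)(1−5) = (−8)·(−5)·(−6)·(−4) = 960 ≡ 3, so v_4 = 3^{−1} = 4 (mod 11).
  i = 5 (α = 5): (5−9)(5−6)(5−7)(5−1) = (−4)·(−1)·(−2)·4 = −32 ≡ 1, so v_5 = 1^{−1} = 1 (mod 11).
  v = [9, 3, 5, 4, 1].
Step 2: syndromes of r = [6, 5, 10, 7, 1] (all sums mod 11).
  S_0 = Σ v_i r_i = 9·6 + 3·5 + 5·10 + 4·7 + 1·1 = 148 ≡ 5.
  S_1 = Σ v_i α_i r_i = 9·9·6 + 3·6·5 + 5·7·10 + 4·1·7 + 1·5·1 = 959 ≡ 2.
  α_i^2 mod 11 = [4, 3, 5, 1, 3].
  S_2 = Σ v_i α_i^2 r_i = 9·4·6 + 3·3·5 + 5·5·10 + 4·1·7 + 1·3·1 = 542 ≡ 3.
  S = (5, 2, 3) ≠ 0, so r is not a codeword (an error is present).
Step 3: locate the error. For a single error e at position i, S_ℓ = v_i·e·α_i^ℓ, so α_err = S_1/S_0.
  S_0^{−1} = 5^{−1} = 9 (mod 11), so α_err = 2·9 = 18 ≡ 7 = α_3. Error position i = 3.
  Consistency check: S_2/S_1 = 3·6 = 18 ≡ 7 = α_err ✓ (single-error assumption holds).
Step 4: error magnitude e = S_0/v_3 = S_0·∏_{j≠3}(α_3 − α_j) = 5·9 = 45 ≡ 1 (mod 11).
Step 5: correct position 3: c_3 = r_3 − e = 10 − 1 ≡ 9 (mod 11). Hence c = [6, 5, 9, 7, 1].
  Check: interpolating c through the α_i gives m(x) = 3 + 4·x (degree < 2) with m(α_i) = c_i for every i, so c is indeed a codeword.
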